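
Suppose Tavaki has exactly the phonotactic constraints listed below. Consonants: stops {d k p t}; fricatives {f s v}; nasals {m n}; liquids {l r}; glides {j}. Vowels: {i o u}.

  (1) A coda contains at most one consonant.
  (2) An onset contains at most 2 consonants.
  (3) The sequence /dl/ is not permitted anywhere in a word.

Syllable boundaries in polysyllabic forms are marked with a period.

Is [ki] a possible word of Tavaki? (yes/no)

[ki] — σ1 onset /k/, coda /∅/ ok → phonotactically legal

yes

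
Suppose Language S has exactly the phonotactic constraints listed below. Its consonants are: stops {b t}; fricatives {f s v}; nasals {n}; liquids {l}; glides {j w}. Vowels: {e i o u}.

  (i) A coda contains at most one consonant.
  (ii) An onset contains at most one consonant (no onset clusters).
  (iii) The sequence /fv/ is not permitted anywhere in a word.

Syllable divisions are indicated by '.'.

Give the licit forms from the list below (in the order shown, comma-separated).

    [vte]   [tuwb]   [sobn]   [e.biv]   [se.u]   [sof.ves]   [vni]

[vte] — violates constraint (ii): syllable 1 onset /vt/ has 2 consonants (> 1) → illicit
[tuwb] — violates constraint (i): syllable 1 coda /wb/ has 2 consonants (> 1) → illicit
[sobn] — violates constraint (i): syllable 1 coda /bn/ has 2 consonants (> 1) → illicit
[e.biv] — σ1 onset /∅/, coda /∅/ ok; σ2 onset /b/, coda /v/ ok → licit
[se.u] — σ1 onset /s/, coda /∅/ ok; σ2 onset /∅/, coda /∅/ ok → licit
[sof.ves] — violates constraint (iii): contains banned sequence /fv/ → illicit
[vni] — violates constraint (ii): syllable 1 onset /vn/ has 2 consonants (> 1) → illicit

[e.biv], [se.u]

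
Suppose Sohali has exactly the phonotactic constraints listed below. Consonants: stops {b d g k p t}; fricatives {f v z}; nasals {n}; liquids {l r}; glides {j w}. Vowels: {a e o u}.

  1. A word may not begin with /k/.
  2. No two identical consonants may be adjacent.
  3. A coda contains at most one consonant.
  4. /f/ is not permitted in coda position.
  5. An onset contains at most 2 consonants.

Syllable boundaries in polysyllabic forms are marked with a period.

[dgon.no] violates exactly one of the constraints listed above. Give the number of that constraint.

[dgon.no]: adjacent identical consonants /nn/.
This is a violation of constraint 2: "No two identical consonants may be adjacent."
The remaining constraints (1, 3, 4, 5) are satisfied.

2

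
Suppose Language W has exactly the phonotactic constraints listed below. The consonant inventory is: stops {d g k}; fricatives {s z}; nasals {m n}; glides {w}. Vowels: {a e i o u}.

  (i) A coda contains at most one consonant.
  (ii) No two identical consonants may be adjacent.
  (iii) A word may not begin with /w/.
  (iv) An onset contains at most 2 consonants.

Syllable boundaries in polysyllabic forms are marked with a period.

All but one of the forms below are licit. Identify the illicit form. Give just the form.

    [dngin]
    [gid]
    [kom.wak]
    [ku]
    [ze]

[dngin]

[dngin] — violates constraint (iv): syllable 1 onset /dng/ has 3 consonants (> 2) → illicit
[gid] — σ1 onset /g/, coda /d/ ok → licit
[kom.wak] — σ1 onset /k/, coda /m/ ok; σ2 onset /w/, coda /k/ ok → licit
[ku] — σ1 onset /k/, coda /∅/ ok → licit
[ze] — σ1 onset /z/, coda /∅/ ok → licit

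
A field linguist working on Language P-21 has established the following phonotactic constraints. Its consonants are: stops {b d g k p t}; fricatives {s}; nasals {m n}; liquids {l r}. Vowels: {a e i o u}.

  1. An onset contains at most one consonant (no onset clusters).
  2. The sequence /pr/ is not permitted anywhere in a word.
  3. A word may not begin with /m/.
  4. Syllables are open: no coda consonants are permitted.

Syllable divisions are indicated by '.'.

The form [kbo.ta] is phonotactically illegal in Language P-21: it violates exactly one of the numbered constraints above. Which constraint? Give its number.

[kbo.ta]: syllable 1 onset /kb/ has 2 consonants (> 1).
This is a violation of constraint 1: "An onset contains at most one consonant (no onset clusters)."
The remaining constraints (2, 3, 4) are satisfied.

1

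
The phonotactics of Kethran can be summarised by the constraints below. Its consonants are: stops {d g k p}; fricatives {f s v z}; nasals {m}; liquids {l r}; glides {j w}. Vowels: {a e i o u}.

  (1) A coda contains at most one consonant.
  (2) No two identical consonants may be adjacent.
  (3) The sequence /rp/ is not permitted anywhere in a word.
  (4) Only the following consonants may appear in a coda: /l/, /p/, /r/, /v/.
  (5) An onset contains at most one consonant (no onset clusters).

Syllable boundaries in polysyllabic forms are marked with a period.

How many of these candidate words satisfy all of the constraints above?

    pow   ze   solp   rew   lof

pow — violates constraint 4: syllable 1 coda contains /w/, which is not a licensed coda consonant → phonotactically illegal
ze — σ1 onset /z/, coda /∅/ ok → phonotactically legal
solp — violates constraint 1: syllable 1 coda /lp/ has 2 consonants (> 1) → phonotactically illegal
rew — violates constraint 4: syllable 1 coda contains /w/, which is not a licensed coda consonant → phonotactically illegal
lof — violates constraint 4: syllable 1 coda contains /f/, which is not a licensed coda consonant → phonotactically illegal
Phonotactically legal: ze → 1.

1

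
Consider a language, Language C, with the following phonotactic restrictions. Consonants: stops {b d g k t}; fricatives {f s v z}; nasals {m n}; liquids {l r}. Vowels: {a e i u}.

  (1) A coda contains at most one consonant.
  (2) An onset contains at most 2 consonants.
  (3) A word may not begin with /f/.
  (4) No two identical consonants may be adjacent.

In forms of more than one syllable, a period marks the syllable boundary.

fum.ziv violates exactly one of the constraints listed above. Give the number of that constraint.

fum.ziv: word begins with /f/.
This is a violation of constraint 3: "A word may not begin with /f/."
The remaining constraints (1, 2, 4) are satisfied.

3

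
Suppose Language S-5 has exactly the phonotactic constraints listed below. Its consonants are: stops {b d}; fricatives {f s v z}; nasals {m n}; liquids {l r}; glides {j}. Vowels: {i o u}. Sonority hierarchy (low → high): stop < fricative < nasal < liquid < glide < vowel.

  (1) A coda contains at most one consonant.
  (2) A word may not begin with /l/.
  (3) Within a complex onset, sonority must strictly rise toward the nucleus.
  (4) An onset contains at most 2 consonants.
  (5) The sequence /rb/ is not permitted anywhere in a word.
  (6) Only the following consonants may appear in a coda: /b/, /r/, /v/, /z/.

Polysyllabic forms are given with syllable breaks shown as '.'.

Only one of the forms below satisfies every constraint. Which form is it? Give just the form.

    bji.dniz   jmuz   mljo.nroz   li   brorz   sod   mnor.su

bji.dniz — σ1 onset /bj/ (1→5 rises), coda /∅/ ok; σ2 onset /dn/ (1→3 rises), coda /z/ ok → permitted
jmuz — violates constraint 3: syllable 1 onset /jm/: /j/ (glide, 5) → /m/ (nasal, 3) does not rise → not permitted
mljo.nroz — violates constraint 4: syllable 1 onset /mlj/ has 3 consonants (> 2) → not permitted
li — violates constraint 2: word begins with /l/ → not permitted
brorz — violates constraint 1: syllable 1 coda /rz/ has 2 consonants (> 1) → not permitted
sod — violates constraint 6: syllable 1 coda contains /d/, which is not a licensed coda consonant → not permitted
mnor.su — violates constraint 3: syllable 1 onset /mn/: /m/ (nasal, 3) → /n/ (nasal, 3) does not rise → not permitted

bji.dniz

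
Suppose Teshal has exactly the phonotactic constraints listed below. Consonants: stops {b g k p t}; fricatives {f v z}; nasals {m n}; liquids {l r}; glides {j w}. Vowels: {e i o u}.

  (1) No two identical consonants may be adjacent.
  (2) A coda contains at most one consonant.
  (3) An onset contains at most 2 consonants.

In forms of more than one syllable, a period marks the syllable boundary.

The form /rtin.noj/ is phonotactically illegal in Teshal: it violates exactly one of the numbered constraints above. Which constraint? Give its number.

1

/rtin.noj/: adjacent identical consonants /nn/.
This is a violation of constraint 1: "No two identical consonants may be adjacent."
The remaining constraints (2, 3) are satisfied.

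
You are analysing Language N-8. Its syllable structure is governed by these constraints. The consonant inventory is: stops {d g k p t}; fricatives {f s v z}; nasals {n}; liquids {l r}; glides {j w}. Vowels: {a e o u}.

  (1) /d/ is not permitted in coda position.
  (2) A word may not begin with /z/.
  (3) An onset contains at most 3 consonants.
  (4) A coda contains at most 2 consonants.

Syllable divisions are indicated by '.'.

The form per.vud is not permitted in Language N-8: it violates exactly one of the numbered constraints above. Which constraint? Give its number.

1

per.vud: syllable 2 coda contains /d/.
This is a violation of constraint 1: "/d/ is not permitted in coda position."
The remaining constraints (2, 3, 4) are satisfied.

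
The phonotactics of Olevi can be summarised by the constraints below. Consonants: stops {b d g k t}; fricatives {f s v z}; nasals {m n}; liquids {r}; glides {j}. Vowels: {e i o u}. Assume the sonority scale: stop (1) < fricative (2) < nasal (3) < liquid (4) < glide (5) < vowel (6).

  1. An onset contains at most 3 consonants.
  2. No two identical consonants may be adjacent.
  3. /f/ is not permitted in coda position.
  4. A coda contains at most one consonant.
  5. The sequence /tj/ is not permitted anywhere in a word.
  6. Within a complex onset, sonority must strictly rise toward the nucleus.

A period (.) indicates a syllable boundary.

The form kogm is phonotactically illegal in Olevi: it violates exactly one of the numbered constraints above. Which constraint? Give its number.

4

kogm: syllable 1 coda /gm/ has 2 consonants (> 1).
This is a violation of constraint 4: "A coda contains at most one consonant."
The remaining constraints (1, 2, 3, 5, 6) are satisfied.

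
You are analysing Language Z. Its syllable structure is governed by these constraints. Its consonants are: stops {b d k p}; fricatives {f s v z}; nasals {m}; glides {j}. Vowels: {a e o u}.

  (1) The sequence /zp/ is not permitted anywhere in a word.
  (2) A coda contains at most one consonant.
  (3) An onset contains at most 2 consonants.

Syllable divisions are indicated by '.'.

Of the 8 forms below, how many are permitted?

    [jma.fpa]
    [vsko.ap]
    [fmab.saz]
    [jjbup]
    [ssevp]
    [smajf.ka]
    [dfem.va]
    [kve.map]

4

[jma.fpa] — σ1 onset /jm/ (2C), coda /∅/ ok; σ2 onset /fp/ (2C), coda /∅/ ok → permitted
[vsko.ap] — violates constraint 3: syllable 1 onset /vsk/ has 3 consonants (> 2) → not permitted
[fmab.saz] — σ1 onset /fm/ (2C), coda /b/ ok; σ2 onset /s/, coda /z/ ok → permitted
[jjbup] — violates constraint 3: syllable 1 onset /jjb/ has 3 consonants (> 2) → not permitted
[ssevp] — violates constraint 2: syllable 1 coda /vp/ has 2 consonants (> 1) → not permitted
[smajf.ka] — violates constraint 2: syllable 1 coda /jf/ has 2 consonants (> 1) → not permitted
[dfem.va] — σ1 onset /df/ (2C), coda /m/ ok; σ2 onset /v/, coda /∅/ ok → permitted
[kve.map] — σ1 onset /kv/ (2C), coda /∅/ ok; σ2 onset /m/, coda /p/ ok → permitted
Permitted: [jma.fpa], [fmab.saz], [dfem.va], [kve.map] → 4.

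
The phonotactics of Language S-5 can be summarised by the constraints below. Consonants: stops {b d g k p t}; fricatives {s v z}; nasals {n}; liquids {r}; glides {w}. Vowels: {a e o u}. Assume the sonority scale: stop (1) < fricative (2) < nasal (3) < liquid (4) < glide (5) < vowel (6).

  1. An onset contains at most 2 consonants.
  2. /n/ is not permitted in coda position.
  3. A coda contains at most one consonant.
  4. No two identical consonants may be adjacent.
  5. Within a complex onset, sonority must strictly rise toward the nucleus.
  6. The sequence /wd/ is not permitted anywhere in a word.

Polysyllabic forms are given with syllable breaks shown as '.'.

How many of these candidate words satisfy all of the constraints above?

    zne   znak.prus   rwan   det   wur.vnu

4

zne — σ1 onset /zn/ (2→3 rises), coda /∅/ ok → phonotactically legal
znak.prus — σ1 onset /zn/ (2→3 rises), coda /k/ ok; σ2 onset /pr/ (1→4 rises), coda /s/ ok → phonotactically legal
rwan — violates constraint 2: syllable 1 coda contains /n/ → phonotactically illegal
det — σ1 onset /d/, coda /t/ ok → phonotactically legal
wur.vnu — σ1 onset /w/, coda /r/ ok; σ2 onset /vn/ (2→3 rises), coda /∅/ ok → phonotactically legal
Phonotactically legal: zne, znak.prus, det, wur.vnu → 4.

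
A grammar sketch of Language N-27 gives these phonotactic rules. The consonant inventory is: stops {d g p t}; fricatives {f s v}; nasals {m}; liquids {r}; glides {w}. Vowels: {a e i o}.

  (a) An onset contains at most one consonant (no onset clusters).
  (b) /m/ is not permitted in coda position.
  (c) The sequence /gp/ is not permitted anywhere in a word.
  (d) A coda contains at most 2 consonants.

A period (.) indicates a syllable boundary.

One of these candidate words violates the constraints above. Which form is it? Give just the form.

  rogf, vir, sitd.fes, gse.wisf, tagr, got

rogf — σ1 onset /r/, coda /gf/ (2C) ok → phonotactically legal
vir — σ1 onset /v/, coda /r/ ok → phonotactically legal
sitd.fes — σ1 onset /s/, coda /td/ (2C) ok; σ2 onset /f/, coda /s/ ok → phonotactically legal
gse.wisf — violates constraint (a): syllable 1 onset /gs/ has 2 consonants (> 1) → phonotactically illegal
tagr — σ1 onset /t/, coda /gr/ (2C) ok → phonotactically legal
got — σ1 onset /g/, coda /t/ ok → phonotactically legal

gse.wisf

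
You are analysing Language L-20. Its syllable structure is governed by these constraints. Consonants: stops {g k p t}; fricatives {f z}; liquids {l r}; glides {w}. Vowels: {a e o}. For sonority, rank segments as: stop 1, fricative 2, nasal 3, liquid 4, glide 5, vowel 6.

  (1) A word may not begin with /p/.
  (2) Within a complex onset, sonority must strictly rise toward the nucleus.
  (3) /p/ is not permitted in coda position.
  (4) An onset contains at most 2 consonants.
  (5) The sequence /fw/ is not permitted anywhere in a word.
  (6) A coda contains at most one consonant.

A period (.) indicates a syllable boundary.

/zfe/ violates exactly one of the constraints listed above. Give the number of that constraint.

/zfe/: syllable 1 onset /zf/: /z/ (fricative, 2) → /f/ (fricative, 2) does not rise.
This is a violation of constraint 2: "Within a complex onset, sonority must strictly rise toward the nucleus."
The remaining constraints (1, 3, 4, 5, 6) are satisfied.

2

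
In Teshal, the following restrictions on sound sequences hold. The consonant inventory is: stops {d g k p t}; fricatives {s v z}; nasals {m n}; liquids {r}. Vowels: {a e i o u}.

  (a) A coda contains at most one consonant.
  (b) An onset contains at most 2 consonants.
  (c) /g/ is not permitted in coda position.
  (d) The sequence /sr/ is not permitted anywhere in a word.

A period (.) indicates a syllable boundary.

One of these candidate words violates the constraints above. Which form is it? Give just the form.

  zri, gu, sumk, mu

sumk

zri — σ1 onset /zr/ (2C), coda /∅/ ok → permitted
gu — σ1 onset /g/, coda /∅/ ok → permitted
sumk — violates constraint (a): syllable 1 coda /mk/ has 2 consonants (> 1) → not permitted
mu — σ1 onset /m/, coda /∅/ ok → permitted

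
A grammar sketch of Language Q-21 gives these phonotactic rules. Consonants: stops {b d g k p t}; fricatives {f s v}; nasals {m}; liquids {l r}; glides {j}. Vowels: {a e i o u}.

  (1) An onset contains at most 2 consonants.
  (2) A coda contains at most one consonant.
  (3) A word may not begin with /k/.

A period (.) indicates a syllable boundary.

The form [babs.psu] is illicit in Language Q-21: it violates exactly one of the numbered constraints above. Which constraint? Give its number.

[babs.psu]: syllable 1 coda /bs/ has 2 consonants (> 1).
This is a violation of constraint 2: "A coda contains at most one consonant."
The remaining constraints (1, 3) are satisfied.

2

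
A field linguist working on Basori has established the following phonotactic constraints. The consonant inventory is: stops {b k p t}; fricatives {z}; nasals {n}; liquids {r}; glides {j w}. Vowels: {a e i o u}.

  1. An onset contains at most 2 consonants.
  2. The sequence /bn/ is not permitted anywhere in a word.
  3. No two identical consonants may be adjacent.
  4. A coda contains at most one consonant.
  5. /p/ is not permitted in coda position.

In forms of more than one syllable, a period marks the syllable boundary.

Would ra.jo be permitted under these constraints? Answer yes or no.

ra.jo — σ1 onset /r/, coda /∅/ ok; σ2 onset /j/, coda /∅/ ok → permitted

yes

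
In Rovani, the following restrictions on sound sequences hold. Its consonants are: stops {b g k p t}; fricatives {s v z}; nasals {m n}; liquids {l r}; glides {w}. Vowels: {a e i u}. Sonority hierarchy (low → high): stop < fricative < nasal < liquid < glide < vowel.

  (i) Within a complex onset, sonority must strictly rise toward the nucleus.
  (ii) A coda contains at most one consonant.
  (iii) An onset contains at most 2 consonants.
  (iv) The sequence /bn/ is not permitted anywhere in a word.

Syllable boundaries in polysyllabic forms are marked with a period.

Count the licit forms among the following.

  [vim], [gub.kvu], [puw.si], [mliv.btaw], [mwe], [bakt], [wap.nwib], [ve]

[vim] — σ1 onset /v/, coda /m/ ok → licit
[gub.kvu] — σ1 onset /g/, coda /b/ ok; σ2 onset /kv/ (1→2 rises), coda /∅/ ok → licit
[puw.si] — σ1 onset /p/, coda /w/ ok; σ2 onset /s/, coda /∅/ ok → licit
[mliv.btaw] — violates constraint (i): syllable 2 onset /bt/: /b/ (stop, 1) → /t/ (stop, 1) does not rise → illicit
[mwe] — σ1 onset /mw/ (3→5 rises), coda /∅/ ok → licit
[bakt] — violates constraint (ii): syllable 1 coda /kt/ has 2 consonants (> 1) → illicit
[wap.nwib] — σ1 onset /w/, coda /p/ ok; σ2 onset /nw/ (3→5 rises), coda /b/ ok → licit
[ve] — σ1 onset /v/, coda /∅/ ok → licit
Licit: [vim], [gub.kvu], [puw.si], [mwe], [wap.nwib], [ve] → 6.

6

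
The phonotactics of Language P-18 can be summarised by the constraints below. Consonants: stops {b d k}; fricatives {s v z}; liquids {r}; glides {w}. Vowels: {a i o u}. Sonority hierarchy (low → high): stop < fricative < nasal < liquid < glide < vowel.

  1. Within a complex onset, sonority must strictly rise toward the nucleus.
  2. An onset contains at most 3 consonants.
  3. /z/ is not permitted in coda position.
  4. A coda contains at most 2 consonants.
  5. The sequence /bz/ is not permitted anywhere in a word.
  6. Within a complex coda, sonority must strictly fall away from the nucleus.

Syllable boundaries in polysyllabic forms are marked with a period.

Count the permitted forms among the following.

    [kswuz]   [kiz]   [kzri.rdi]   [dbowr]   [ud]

1

[kswuz] — violates constraint 3: syllable 1 coda contains /z/ → not permitted
[kiz] — violates constraint 3: syllable 1 coda contains /z/ → not permitted
[kzri.rdi] — violates constraint 1: syllable 2 onset /rd/: /r/ (liquid, 4) → /d/ (stop, 1) does not rise → not permitted
[dbowr] — violates constraint 1: syllable 1 onset /db/: /d/ (stop, 1) → /b/ (stop, 1) does not rise → not permitted
[ud] — σ1 onset /∅/, coda /d/ ok → permitted
Permitted: [ud] → 1.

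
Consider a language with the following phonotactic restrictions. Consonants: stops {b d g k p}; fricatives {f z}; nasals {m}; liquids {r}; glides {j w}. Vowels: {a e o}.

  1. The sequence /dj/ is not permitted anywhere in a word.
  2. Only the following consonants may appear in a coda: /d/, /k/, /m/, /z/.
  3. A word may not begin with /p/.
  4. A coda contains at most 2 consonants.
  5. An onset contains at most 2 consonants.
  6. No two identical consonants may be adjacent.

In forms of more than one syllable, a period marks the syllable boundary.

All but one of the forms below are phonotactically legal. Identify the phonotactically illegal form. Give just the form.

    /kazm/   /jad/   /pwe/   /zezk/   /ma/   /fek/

/pwe/

/kazm/ — σ1 onset /k/, coda /zm/ (2C) ok → phonotactically legal
/jad/ — σ1 onset /j/, coda /d/ ok → phonotactically legal
/pwe/ — violates constraint 3: word begins with /p/ → phonotactically illegal
/zezk/ — σ1 onset /z/, coda /zk/ (2C) ok → phonotactically legal
/ma/ — σ1 onset /m/, coda /∅/ ok → phonotactically legal
/fek/ — σ1 onset /f/, coda /k/ ok → phonotactically legal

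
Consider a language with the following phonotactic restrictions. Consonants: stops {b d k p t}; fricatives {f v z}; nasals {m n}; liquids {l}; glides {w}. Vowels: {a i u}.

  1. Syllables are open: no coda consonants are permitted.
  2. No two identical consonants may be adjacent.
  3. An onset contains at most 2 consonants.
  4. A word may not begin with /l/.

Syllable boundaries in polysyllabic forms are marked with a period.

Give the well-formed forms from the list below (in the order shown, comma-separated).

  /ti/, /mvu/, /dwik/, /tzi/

/ti/ — σ1 onset /t/, coda /∅/ ok → well-formed
/mvu/ — σ1 onset /mv/ (2C), coda /∅/ ok → well-formed
/dwik/ — violates constraint 1: syllable 1 coda /k/ has 1 consonant (> 0) → ill-formed
/tzi/ — σ1 onset /tz/ (2C), coda /∅/ ok → well-formed

/ti/, /mvu/, /tzi/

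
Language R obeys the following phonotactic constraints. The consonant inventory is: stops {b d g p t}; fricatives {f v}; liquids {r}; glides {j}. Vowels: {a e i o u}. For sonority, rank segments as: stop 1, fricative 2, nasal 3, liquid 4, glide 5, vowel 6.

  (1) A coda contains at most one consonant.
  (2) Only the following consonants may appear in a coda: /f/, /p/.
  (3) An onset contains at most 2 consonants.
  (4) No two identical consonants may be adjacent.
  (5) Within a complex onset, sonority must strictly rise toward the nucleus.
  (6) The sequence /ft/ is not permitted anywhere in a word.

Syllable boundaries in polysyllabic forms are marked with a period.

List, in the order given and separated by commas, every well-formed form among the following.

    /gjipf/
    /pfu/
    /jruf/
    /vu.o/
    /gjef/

/pfu/, /vu.o/, /gjef/

/gjipf/ — violates constraint 1: syllable 1 coda /pf/ has 2 consonants (> 1) → ill-formed
/pfu/ — σ1 onset /pf/ (1→2 rises), coda /∅/ ok → well-formed
/jruf/ — violates constraint 5: syllable 1 onset /jr/: /j/ (glide, 5) → /r/ (liquid, 4) does not rise → ill-formed
/vu.o/ — σ1 onset /v/, coda /∅/ ok; σ2 onset /∅/, coda /∅/ ok → well-formed
/gjef/ — σ1 onset /gj/ (1→5 rises), coda /f/ ok → well-formed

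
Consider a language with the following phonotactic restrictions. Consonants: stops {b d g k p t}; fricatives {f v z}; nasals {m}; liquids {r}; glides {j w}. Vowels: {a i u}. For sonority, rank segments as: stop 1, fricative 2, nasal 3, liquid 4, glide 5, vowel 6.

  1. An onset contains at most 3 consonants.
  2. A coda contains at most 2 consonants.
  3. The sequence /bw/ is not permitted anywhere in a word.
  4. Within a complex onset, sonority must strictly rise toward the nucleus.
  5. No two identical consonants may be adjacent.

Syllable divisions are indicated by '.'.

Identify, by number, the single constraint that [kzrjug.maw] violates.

1

[kzrjug.maw]: syllable 1 onset /kzrj/ has 4 consonants (> 3).
This is a violation of constraint 1: "An onset contains at most 3 consonants."
The remaining constraints (2, 3, 4, 5) are satisfied.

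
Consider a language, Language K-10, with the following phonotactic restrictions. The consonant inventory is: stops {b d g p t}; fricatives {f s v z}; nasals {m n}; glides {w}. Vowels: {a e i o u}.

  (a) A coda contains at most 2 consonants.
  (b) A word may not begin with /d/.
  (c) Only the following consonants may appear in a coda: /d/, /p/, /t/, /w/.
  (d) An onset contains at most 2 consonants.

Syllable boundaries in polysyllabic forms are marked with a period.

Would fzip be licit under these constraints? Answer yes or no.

fzip — σ1 onset /fz/ (2C), coda /p/ ok → licit

yes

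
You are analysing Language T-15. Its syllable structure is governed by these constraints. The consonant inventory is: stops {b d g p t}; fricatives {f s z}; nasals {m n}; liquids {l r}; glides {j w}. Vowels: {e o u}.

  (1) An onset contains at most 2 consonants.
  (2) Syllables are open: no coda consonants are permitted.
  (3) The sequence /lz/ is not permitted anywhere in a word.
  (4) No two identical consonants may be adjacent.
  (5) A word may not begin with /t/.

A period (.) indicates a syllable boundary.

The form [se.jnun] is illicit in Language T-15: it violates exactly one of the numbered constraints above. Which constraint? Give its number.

[se.jnun]: syllable 2 coda /n/ has 1 consonant (> 0).
This is a violation of constraint 2: "Syllables are open: no coda consonants are permitted."
The remaining constraints (1, 3, 4, 5) are satisfied.

2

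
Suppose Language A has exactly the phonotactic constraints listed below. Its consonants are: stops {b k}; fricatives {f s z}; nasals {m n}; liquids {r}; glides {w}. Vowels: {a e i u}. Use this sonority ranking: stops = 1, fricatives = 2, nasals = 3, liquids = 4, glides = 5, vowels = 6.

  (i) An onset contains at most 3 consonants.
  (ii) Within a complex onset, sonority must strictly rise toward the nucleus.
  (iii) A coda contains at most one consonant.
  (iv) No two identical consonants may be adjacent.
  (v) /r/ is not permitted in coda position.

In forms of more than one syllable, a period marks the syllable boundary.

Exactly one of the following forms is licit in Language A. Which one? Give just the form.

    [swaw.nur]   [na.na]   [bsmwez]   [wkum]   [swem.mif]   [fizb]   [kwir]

[swaw.nur] — violates constraint (v): syllable 2 coda contains /r/ → illicit
[na.na] — σ1 onset /n/, coda /∅/ ok; σ2 onset /n/, coda /∅/ ok → licit
[bsmwez] — violates constraint (i): syllable 1 onset /bsmw/ has 4 consonants (> 3) → illicit
[wkum] — violates constraint (ii): syllable 1 onset /wk/: /w/ (glide, 5) → /k/ (stop, 1) does not rise → illicit
[swem.mif] — violates constraint (iv): adjacent identical consonants /mm/ → illicit
[fizb] — violates constraint (iii): syllable 1 coda /zb/ has 2 consonants (> 1) → illicit
[kwir] — violates constraint (v): syllable 1 coda contains /r/ → illicit

[na.na]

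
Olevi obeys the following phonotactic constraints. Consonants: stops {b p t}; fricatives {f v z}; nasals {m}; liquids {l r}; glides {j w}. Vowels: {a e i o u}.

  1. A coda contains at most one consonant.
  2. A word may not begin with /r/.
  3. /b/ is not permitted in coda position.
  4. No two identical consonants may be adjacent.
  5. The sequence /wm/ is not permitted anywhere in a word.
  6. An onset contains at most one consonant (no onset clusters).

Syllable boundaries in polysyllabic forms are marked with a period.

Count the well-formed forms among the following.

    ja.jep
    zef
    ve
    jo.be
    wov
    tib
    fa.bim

6

ja.jep — σ1 onset /j/, coda /∅/ ok; σ2 onset /j/, coda /p/ ok → well-formed
zef — σ1 onset /z/, coda /f/ ok → well-formed
ve — σ1 onset /v/, coda /∅/ ok → well-formed
jo.be — σ1 onset /j/, coda /∅/ ok; σ2 onset /b/, coda /∅/ ok → well-formed
wov — σ1 onset /w/, coda /v/ ok → well-formed
tib — violates constraint 3: syllable 1 coda contains /b/ → ill-formed
fa.bim — σ1 onset /f/, coda /∅/ ok; σ2 onset /b/, coda /m/ ok → well-formed
Well-formed: ja.jep, zef, ve, jo.be, wov, fa.bim → 6.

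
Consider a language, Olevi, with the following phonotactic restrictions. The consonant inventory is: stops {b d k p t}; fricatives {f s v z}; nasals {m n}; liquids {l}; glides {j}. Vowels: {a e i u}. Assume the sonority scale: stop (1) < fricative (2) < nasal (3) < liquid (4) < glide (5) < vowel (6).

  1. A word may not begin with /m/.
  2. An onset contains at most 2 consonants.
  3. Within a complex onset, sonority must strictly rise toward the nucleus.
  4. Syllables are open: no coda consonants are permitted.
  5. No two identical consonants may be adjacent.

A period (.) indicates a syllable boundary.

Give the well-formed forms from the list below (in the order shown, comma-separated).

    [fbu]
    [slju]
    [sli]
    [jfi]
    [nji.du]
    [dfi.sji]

[sli], [nji.du], [dfi.sji]

[fbu] — violates constraint 3: syllable 1 onset /fb/: /f/ (fricative, 2) → /b/ (stop, 1) does not rise → ill-formed
[slju] — violates constraint 2: syllable 1 onset /slj/ has 3 consonants (> 2) → ill-formed
[sli] — σ1 onset /sl/ (2→4 rises), coda /∅/ ok → well-formed
[jfi] — violates constraint 3: syllable 1 onset /jf/: /j/ (glide, 5) → /f/ (fricative, 2) does not rise → ill-formed
[nji.du] — σ1 onset /nj/ (3→5 rises), coda /∅/ ok; σ2 onset /d/, coda /∅/ ok → well-formed
[dfi.sji] — σ1 onset /df/ (1→2 rises), coda /∅/ ok; σ2 onset /sj/ (2→5 rises), coda /∅/ ok → well-formed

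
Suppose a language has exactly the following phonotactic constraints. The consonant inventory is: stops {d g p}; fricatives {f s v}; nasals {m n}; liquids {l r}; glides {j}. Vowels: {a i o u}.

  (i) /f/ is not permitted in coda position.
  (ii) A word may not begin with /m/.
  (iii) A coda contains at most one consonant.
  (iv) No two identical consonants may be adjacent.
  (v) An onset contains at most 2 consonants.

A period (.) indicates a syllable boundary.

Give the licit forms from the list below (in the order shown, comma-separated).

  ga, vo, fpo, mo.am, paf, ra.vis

ga, vo, fpo, ra.vis

ga — σ1 onset /g/, coda /∅/ ok → licit
vo — σ1 onset /v/, coda /∅/ ok → licit
fpo — σ1 onset /fp/ (2C), coda /∅/ ok → licit
mo.am — violates constraint (ii): word begins with /m/ → illicit
paf — violates constraint (i): syllable 1 coda contains /f/ → illicit
ra.vis — σ1 onset /r/, coda /∅/ ok; σ2 onset /v/, coda /s/ ok → licit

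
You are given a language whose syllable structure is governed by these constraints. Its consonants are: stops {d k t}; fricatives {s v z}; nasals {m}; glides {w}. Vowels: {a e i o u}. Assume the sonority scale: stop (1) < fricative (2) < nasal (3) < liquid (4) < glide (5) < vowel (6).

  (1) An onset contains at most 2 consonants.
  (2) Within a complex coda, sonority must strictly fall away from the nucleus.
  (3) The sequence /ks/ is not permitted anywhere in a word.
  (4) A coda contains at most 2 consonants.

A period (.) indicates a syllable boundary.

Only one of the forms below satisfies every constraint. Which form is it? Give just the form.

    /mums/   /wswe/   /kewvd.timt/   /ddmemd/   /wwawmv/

/mums/

/mums/ — σ1 onset /m/, coda /ms/ (3→2 falls) ok → well-formed
/wswe/ — violates constraint 1: syllable 1 onset /wsw/ has 3 consonants (> 2) → ill-formed
/kewvd.timt/ — violates constraint 4: syllable 1 coda /wvd/ has 3 consonants (> 2) → ill-formed
/ddmemd/ — violates constraint 1: syllable 1 onset /ddm/ has 3 consonants (> 2) → ill-formed
/wwawmv/ — violates constraint 4: syllable 1 coda /wmv/ has 3 consonants (> 2) → ill-formed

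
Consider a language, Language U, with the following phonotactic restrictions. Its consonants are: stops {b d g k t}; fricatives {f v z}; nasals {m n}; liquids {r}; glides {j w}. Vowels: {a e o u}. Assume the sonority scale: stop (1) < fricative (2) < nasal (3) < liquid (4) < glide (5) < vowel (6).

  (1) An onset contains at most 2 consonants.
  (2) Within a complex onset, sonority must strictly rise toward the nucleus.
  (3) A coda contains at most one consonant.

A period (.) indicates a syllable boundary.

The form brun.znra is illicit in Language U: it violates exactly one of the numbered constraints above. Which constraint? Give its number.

1

brun.znra: syllable 2 onset /znr/ has 3 consonants (> 2).
This is a violation of constraint 1: "An onset contains at most 2 consonants."
The remaining constraints (2, 3) are satisfied.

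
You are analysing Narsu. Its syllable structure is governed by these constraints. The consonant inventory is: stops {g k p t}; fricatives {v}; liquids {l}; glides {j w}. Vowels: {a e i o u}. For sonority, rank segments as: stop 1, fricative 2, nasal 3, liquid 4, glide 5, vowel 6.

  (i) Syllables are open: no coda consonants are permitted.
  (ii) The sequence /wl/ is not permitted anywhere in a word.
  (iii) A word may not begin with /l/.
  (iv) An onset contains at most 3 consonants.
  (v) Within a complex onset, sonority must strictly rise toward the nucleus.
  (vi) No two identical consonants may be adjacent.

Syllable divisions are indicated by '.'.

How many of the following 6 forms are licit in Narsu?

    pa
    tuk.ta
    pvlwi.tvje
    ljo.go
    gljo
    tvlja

2

pa — σ1 onset /p/, coda /∅/ ok → licit
tuk.ta — violates constraint (i): syllable 1 coda /k/ has 1 consonant (> 0) → illicit
pvlwi.tvje — violates constraint (iv): syllable 1 onset /pvlw/ has 4 consonants (> 3) → illicit
ljo.go — violates constraint (iii): word begins with /l/ → illicit
gljo — σ1 onset /glj/ (1→4→5 rises), coda /∅/ ok → licit
tvlja — violates constraint (iv): syllable 1 onset /tvlj/ has 4 consonants (> 3) → illicit
Licit: pa, gljo → 2.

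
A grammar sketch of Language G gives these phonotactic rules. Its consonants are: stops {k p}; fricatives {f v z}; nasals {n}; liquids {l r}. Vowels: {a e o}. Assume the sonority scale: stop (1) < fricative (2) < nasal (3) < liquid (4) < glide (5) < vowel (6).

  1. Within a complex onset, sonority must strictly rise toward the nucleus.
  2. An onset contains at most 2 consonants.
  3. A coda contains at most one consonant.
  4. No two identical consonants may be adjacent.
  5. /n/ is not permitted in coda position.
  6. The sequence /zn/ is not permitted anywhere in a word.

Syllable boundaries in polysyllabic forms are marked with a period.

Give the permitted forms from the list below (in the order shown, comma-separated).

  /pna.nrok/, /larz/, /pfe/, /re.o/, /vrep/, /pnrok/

/pna.nrok/, /pfe/, /re.o/, /vrep/

/pna.nrok/ — σ1 onset /pn/ (1→3 rises), coda /∅/ ok; σ2 onset /nr/ (3→4 rises), coda /k/ ok → permitted
/larz/ — violates constraint 3: syllable 1 coda /rz/ has 2 consonants (> 1) → not permitted
/pfe/ — σ1 onset /pf/ (1→2 rises), coda /∅/ ok → permitted
/re.o/ — σ1 onset /r/, coda /∅/ ok; σ2 onset /∅/, coda /∅/ ok → permitted
/vrep/ — σ1 onset /vr/ (2→4 rises), coda /p/ ok → permitted
/pnrok/ — violates constraint 2: syllable 1 onset /pnr/ has 3 consonants (> 2) → not permitted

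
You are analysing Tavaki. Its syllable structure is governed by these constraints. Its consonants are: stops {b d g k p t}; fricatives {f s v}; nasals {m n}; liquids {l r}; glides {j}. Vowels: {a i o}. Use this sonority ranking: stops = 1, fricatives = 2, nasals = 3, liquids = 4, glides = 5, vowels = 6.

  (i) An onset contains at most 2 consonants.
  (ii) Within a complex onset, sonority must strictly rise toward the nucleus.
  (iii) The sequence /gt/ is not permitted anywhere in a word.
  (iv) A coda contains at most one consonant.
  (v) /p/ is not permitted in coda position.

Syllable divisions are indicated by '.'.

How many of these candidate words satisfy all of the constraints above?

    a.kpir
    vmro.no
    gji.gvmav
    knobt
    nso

a.kpir — violates constraint (ii): syllable 2 onset /kp/: /k/ (stop, 1) → /p/ (stop, 1) does not rise → illicit
vmro.no — violates constraint (i): syllable 1 onset /vmr/ has 3 consonants (> 2) → illicit
gji.gvmav — violates constraint (i): syllable 2 onset /gvm/ has 3 consonants (> 2) → illicit
knobt — violates constraint (iv): syllable 1 coda /bt/ has 2 consonants (> 1) → illicit
nso — violates constraint (ii): syllable 1 onset /ns/: /n/ (nasal, 3) → /s/ (fricative, 2) does not rise → illicit
No form is licit → 0.

0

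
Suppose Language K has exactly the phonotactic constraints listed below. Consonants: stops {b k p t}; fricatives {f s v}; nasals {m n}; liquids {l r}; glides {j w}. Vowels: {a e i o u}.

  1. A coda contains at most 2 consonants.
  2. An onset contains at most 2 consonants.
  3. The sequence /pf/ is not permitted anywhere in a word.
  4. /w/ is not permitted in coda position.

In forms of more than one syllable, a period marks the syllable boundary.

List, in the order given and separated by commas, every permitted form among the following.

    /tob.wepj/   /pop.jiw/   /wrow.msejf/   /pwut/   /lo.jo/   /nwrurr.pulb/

/tob.wepj/, /pwut/, /lo.jo/

/tob.wepj/ — σ1 onset /t/, coda /b/ ok; σ2 onset /w/, coda /pj/ (2C) ok → permitted
/pop.jiw/ — violates constraint 4: syllable 2 coda contains /w/ → not permitted
/wrow.msejf/ — violates constraint 4: syllable 1 coda contains /w/ → not permitted
/pwut/ — σ1 onset /pw/ (2C), coda /t/ ok → permitted
/lo.jo/ — σ1 onset /l/, coda /∅/ ok; σ2 onset /j/, coda /∅/ ok → permitted
/nwrurr.pulb/ — violates constraint 2: syllable 1 onset /nwr/ has 3 consonants (> 2) → not permitted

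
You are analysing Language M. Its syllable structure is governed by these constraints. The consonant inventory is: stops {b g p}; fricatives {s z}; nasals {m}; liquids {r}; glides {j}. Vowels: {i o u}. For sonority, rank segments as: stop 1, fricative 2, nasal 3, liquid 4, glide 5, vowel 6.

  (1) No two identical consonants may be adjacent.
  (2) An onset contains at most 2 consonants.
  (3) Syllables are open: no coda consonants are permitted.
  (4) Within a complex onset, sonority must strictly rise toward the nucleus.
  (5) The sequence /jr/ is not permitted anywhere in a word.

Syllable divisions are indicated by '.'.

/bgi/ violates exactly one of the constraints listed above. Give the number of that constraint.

4

/bgi/: syllable 1 onset /bg/: /b/ (stop, 1) → /g/ (stop, 1) does not rise.
This is a violation of constraint 4: "Within a complex onset, sonority must strictly rise toward the nucleus."
The remaining constraints (1, 2, 3, 5) are satisfied.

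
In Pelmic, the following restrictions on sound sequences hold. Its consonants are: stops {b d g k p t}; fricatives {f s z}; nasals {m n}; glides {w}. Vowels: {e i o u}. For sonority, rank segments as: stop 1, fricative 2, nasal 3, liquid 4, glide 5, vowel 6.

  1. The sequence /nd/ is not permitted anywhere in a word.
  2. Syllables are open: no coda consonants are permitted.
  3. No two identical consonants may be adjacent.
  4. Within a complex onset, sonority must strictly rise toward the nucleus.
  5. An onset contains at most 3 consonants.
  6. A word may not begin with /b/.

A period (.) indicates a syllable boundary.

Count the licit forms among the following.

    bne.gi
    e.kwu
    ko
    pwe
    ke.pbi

bne.gi — violates constraint 6: word begins with /b/ → illicit
e.kwu — σ1 onset /∅/, coda /∅/ ok; σ2 onset /kw/ (1→5 rises), coda /∅/ ok → licit
ko — σ1 onset /k/, coda /∅/ ok → licit
pwe — σ1 onset /pw/ (1→5 rises), coda /∅/ ok → licit
ke.pbi — violates constraint 4: syllable 2 onset /pb/: /p/ (stop, 1) → /b/ (stop, 1) does not rise → illicit
Licit: e.kwu, ko, pwe → 3.

3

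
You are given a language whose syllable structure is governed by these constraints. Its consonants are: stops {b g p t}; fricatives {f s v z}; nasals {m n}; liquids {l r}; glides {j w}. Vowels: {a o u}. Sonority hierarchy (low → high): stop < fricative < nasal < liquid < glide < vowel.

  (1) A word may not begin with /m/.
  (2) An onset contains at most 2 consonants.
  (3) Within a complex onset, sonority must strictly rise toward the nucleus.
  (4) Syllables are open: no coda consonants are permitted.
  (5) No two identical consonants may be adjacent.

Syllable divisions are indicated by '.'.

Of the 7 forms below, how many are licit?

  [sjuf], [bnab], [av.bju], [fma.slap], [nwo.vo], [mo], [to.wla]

1

[sjuf] — violates constraint 4: syllable 1 coda /f/ has 1 consonant (> 0) → illicit
[bnab] — violates constraint 4: syllable 1 coda /b/ has 1 consonant (> 0) → illicit
[av.bju] — violates constraint 4: syllable 1 coda /v/ has 1 consonant (> 0) → illicit
[fma.slap] — violates constraint 4: syllable 2 coda /p/ has 1 consonant (> 0) → illicit
[nwo.vo] — σ1 onset /nw/ (3→5 rises), coda /∅/ ok; σ2 onset /v/, coda /∅/ ok → licit
[mo] — violates constraint 1: word begins with /m/ → illicit
[to.wla] — violates constraint 3: syllable 2 onset /wl/: /w/ (glide, 5) → /l/ (liquid, 4) does not rise → illicit
Licit: [nwo.vo] → 1.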